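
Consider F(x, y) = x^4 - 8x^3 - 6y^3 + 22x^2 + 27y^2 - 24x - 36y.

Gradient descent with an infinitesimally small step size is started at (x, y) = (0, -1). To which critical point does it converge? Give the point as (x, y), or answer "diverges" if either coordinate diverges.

(1, 1)

F is separable, so gradient descent decouples: x follows -∂F/∂x, y follows -∂F/∂y.
∂F/∂x = 4(x - 3)(x - 2)(x - 1); at x=0 this is -24, so x increases.
∂F/∂y = -18(y - 2)(y - 1); at y=-1 this is -108, so y increases.
x converges to its nearest critical value 1 (a local min of the x-part); y converges to 1. The iterate converges to (1, 1).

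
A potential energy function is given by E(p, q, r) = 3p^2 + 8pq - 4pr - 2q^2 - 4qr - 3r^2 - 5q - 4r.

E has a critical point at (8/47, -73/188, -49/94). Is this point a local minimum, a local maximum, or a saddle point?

The Hessian is constant: H = [[6, 8, -4], [8, -4, -4], [-4, -4, -6]].
Leading principal minors: Δ₁ = 6, Δ₂ = -88, Δ₃ = 752.
The minors fit neither the all-positive nor the alternating-sign pattern, so H is indefinite: a saddle point.

saddle point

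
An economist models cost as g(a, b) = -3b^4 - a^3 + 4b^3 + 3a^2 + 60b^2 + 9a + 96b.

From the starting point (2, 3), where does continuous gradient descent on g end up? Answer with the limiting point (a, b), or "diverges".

g is separable, so gradient descent decouples: a follows -∂g/∂a, b follows -∂g/∂b.
∂g/∂a = -3(a - 3)(a + 1); at a=2 this is 9, so a decreases.
∂g/∂b = -12(b - 4)(b + 1)(b + 2); at b=3 this is 240, so b decreases.
a converges to its nearest critical value -1 (a local min of the a-part); b converges to -1. The iterate converges to (-1, -1).

(-1, -1)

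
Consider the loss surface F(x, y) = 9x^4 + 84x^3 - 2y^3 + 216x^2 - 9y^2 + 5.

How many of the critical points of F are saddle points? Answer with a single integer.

3

F separates as a function of x plus a function of y, so ∇F=0 decouples.
∂F/∂x = 36x(x + 3)(x + 4) = 0 at x ∈ {-4, -3, 0}; ∂F/∂y = -6y(y + 3) = 0 at y ∈ {-3, 0}.
The Hessian is diagonal: diag(F_xx, F_yy). Second derivatives: F_xx(-4)=144, F_xx(-3)=-108, F_xx(0)=432; F_yy(-3)=18, F_yy(0)=-18.
Saddle points occur where the two diagonal entries have opposite signs: (-4, 0), (-3, -3), (0, 0). Count: 3.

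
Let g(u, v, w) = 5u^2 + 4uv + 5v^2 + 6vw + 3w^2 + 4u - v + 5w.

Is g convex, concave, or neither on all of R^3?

convex

g is quadratic, so its Hessian is the constant matrix H = [[10, 4, 0], [4, 10, 6], [0, 6, 6]].
Leading principal minors: 10, 84, 144.
All positive ⇒ H ≻ 0 ⇒ convex.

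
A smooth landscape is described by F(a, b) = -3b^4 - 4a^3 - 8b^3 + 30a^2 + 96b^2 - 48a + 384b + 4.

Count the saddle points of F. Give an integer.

F separates as a function of a plus a function of b, so ∇F=0 decouples.
∂F/∂a = -12(a - 4)(a - 1) = 0 at a ∈ {1, 4}; ∂F/∂b = -12(b - 4)(b + 2)(b + 4) = 0 at b ∈ {-4, -2, 4}.
The Hessian is diagonal: diag(F_aa, F_bb). Second derivatives: F_aa(1)=36, F_aa(4)=-36; F_bb(-4)=-192, F_bb(-2)=144, F_bb(4)=-576.
Saddle points occur where the two diagonal entries have opposite signs: (1, -4), (1, 4), (4, -2). Count: 3.

3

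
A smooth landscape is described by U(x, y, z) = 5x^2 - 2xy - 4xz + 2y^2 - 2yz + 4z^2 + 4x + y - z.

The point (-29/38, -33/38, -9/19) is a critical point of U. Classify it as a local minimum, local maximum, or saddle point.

The Hessian is constant: H = [[10, -2, -4], [-2, 4, -2], [-4, -2, 8]].
Leading principal minors: Δ₁ = 10, Δ₂ = 36, Δ₃ = 152.
All leading minors are positive, so H is positive definite: a local minimum.

local minimum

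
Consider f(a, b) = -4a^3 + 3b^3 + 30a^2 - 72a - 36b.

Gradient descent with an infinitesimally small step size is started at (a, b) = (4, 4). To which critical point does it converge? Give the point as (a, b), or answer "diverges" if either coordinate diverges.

diverges

f is separable, so gradient descent decouples: a follows -∂f/∂a, b follows -∂f/∂b.
∂f/∂a = -12(a - 3)(a - 2); at a=4 this is -24, so a increases.
∂f/∂b = 9(b - 2)(b + 2); at b=4 this is 108, so b decreases.
The a-coordinate has no critical point in that direction and runs off to infinity.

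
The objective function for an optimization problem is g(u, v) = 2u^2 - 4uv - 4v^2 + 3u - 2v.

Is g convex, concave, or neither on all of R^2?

g is quadratic, so its Hessian is the constant matrix H = [[4, -4], [-4, -8]].
det(H) = -48, tr(H) = -4.
det(H) < 0, so H is indefinite: neither convex nor concave.

neither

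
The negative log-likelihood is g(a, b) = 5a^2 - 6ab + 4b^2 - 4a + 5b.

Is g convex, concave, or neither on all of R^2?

convex

g is quadratic, so its Hessian is the constant matrix H = [[10, -6], [-6, 8]].
det(H) = 44, tr(H) = 18.
det(H) > 0 and tr(H) > 0, so H is positive definite everywhere: convex.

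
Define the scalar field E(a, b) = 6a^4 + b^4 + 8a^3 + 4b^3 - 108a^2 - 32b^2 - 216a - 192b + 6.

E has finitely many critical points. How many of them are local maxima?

E separates as a function of a plus a function of b, so ∇E=0 decouples.
∂E/∂a = 24(a - 3)(a + 1)(a + 3) = 0 at a ∈ {-3, -1, 3}; ∂E/∂b = 4(b - 4)(b + 3)(b + 4) = 0 at b ∈ {-4, -3, 4}.
The Hessian is diagonal: diag(E_aa, E_bb). Second derivatives: E_aa(-3)=288, E_aa(-1)=-192, E_aa(3)=576; E_bb(-4)=32, E_bb(-3)=-28, E_bb(4)=224.
Local maxima occur where both diagonal entries negative: (-1, -3). Count: 1.

1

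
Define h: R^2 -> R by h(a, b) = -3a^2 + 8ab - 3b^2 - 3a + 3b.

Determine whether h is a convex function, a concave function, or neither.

neither

h is quadratic, so its Hessian is the constant matrix H = [[-6, 8], [8, -6]].
det(H) = -28, tr(H) = -12.
det(H) < 0, so H is indefinite: neither convex nor concave.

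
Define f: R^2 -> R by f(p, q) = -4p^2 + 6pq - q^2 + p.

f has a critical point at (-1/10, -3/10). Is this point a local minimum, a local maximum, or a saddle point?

saddle point

The Hessian of f is constant: H = [[-8, 6], [6, -2]].
det(H) = (-8)·(-2) − 6² = -20.
Since det(H) < 0, H is indefinite and the critical point is a saddle point.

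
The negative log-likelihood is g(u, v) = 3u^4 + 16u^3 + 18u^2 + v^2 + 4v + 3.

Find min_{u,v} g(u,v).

g(u,v) separates as P(u) + Q(v) + 3, so its minimum is min P + min Q + 3.
P'(u) = 12u(u + 1)(u + 3) vanishes at u ∈ {-3, -1, 0}; Q'(v) = 2v + 4 vanishes at v ∈ {-2}.
Local minima of P (where P''>0): P(-3)=-27, P(0)=0. Local minima of Q: Q(-2)=-4.
So the global minimum of g is P(-3) + Q(-2) + 3 = -27 − 4 + 3 = -28, attained at (-3, -2).

-28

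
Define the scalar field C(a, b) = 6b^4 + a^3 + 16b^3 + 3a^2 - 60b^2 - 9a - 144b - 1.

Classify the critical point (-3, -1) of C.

local maximum

The mixed partial ∂²C/∂a∂b is 0, so the Hessian at any point is diag(C_aa, C_bb) = diag(6(a + 1), 24(3b^2 + 4b - 5)).
At (-3, -1): H = diag(-12, -144).
Both eigenvalues are negative, so H is negative definite: a local maximum.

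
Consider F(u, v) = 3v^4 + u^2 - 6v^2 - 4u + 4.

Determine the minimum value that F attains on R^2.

-3

F(u,v) separates as P(u) + Q(v) + 4, so its minimum is min P + min Q + 4.
P'(u) = 2u - 4 vanishes at u ∈ {2}; Q'(v) = 12v(v - 1)(v + 1) vanishes at v ∈ {-1, 0, 1}.
Local minima of P (where P''>0): P(2)=-4. Local minima of Q: Q(-1)=-3, Q(1)=-3.
So the global minimum of F is P(2) + Q(-1) + 4 = -4 − 3 + 4 = -3, attained at (2, -1).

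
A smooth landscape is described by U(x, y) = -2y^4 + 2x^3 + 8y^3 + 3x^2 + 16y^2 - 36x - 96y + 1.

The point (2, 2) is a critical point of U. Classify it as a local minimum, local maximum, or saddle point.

local minimum

The mixed partial ∂²U/∂x∂y is 0, so the Hessian at any point is diag(U_xx, U_yy) = diag(6(2x + 1), 8(-3y^2 + 6y + 4)).
At (2, 2): H = diag(30, 32).
Both eigenvalues are positive, so H is positive definite: a local minimum.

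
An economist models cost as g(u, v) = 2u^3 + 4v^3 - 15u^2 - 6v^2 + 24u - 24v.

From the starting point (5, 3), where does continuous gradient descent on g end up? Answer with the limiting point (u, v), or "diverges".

g is separable, so gradient descent decouples: u follows -∂g/∂u, v follows -∂g/∂v.
∂g/∂u = 6(u - 4)(u - 1); at u=5 this is 24, so u decreases.
∂g/∂v = 12(v - 2)(v + 1); at v=3 this is 48, so v decreases.
u converges to its nearest critical value 4 (a local min of the u-part); v converges to 2. The iterate converges to (4, 2).

(4, 2)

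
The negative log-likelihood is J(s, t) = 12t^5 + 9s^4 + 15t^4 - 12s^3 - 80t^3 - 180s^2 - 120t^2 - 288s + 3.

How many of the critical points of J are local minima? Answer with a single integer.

J separates as a function of s plus a function of t, so ∇J=0 decouples.
∂J/∂s = 36(s - 4)(s + 1)(s + 2) = 0 at s ∈ {-2, -1, 4}; ∂J/∂t = 60t(t - 2)(t + 1)(t + 2) = 0 at t ∈ {-2, -1, 0, 2}.
The Hessian is diagonal: diag(J_ss, J_tt). Second derivatives: J_ss(-2)=216, J_ss(-1)=-180, J_ss(4)=1080; J_tt(-2)=-480, J_tt(-1)=180, J_tt(0)=-240, J_tt(2)=1440.
Local minima occur where both diagonal entries positive: (-2, -1), (-2, 2), (4, -1), (4, 2). Count: 4.

4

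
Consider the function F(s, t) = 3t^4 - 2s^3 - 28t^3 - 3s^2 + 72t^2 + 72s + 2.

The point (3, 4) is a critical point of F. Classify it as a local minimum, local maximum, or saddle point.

The mixed partial ∂²F/∂s∂t is 0, so the Hessian at any point is diag(F_ss, F_tt) = diag(-6(2s + 1), 12(3t^2 - 14t + 12)).
At (3, 4): H = diag(-42, 48).
The eigenvalues have opposite signs, so H is indefinite: a saddle point.

saddle point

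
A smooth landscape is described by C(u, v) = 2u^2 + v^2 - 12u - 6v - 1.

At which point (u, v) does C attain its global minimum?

(3, 3)

C(u,v) separates as P(u) + Q(v) − 1, so its minimum is min P + min Q − 1.
P'(u) = 4u - 12 vanishes at u ∈ {3}; Q'(v) = 2v - 6 vanishes at v ∈ {3}.
Local minima of P (where P''>0): P(3)=-18. Local minima of Q: Q(3)=-9.
So the global minimum of C is P(3) + Q(3) − 1 = -18 − 9 − 1 = -28, attained at (3, 3).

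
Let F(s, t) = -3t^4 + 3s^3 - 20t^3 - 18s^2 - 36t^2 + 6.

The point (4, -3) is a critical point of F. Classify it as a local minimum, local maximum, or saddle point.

saddle point

The mixed partial ∂²F/∂s∂t is 0, so the Hessian at any point is diag(F_ss, F_tt) = diag(18(s - 2), -12(3t^2 + 10t + 6)).
At (4, -3): H = diag(36, -36).
The eigenvalues have opposite signs, so H is indefinite: a saddle point.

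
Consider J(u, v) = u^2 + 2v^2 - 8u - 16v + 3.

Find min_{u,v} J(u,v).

J(u,v) separates as P(u) + Q(v) + 3, so its minimum is min P + min Q + 3.
P'(u) = 2u - 8 vanishes at u ∈ {4}; Q'(v) = 4v - 16 vanishes at v ∈ {4}.
Local minima of P (where P''>0): P(4)=-16. Local minima of Q: Q(4)=-32.
So the global minimum of J is P(4) + Q(4) + 3 = -16 − 32 + 3 = -45, attained at (4, 4).

-45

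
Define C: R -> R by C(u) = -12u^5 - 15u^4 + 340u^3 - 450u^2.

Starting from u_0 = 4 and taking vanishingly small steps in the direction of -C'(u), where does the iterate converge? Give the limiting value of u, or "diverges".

diverges

C'(u) = -60u(u - 3)(u - 1)(u + 5), so C'(4) = -6480.
Gradient descent moves in the -C' direction, i.e. u is increasing.
There is no critical point above u=4, and C' keeps the same sign, so the iterate runs off to +∞.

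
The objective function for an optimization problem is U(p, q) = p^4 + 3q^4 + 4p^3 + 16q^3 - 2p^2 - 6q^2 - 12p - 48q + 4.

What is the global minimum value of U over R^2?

-165

U(p,q) separates as A(p) + B(q) + 4, so its minimum is min A + min B + 4.
A'(p) = 4(p - 1)(p + 1)(p + 3) vanishes at p ∈ {-3, -1, 1}; B'(q) = 12(q - 1)(q + 1)(q + 4) vanishes at q ∈ {-4, -1, 1}.
Local minima of A (where A''>0): A(-3)=-9, A(1)=-9. Local minima of B: B(-4)=-160, B(1)=-35.
So the global minimum of U is A(-3) + B(-4) + 4 = -9 − 160 + 4 = -165, attained at (-3, -4).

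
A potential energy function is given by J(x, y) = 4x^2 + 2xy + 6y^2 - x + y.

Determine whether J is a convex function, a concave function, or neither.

J is quadratic, so its Hessian is the constant matrix H = [[8, 2], [2, 12]].
det(H) = 92, tr(H) = 20.
det(H) > 0 and tr(H) > 0, so H is positive definite everywhere: convex.

convex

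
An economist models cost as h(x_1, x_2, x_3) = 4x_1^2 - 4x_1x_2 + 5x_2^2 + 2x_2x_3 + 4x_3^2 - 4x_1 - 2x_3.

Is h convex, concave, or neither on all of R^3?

convex

h is quadratic, so its Hessian is the constant matrix H = [[8, -4, 0], [-4, 10, 2], [0, 2, 8]].
Leading principal minors: 8, 64, 480.
All positive ⇒ H ≻ 0 ⇒ convex.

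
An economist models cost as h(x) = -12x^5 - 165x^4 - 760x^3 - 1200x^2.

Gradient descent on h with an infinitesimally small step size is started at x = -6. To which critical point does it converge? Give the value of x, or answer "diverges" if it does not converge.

-5

h'(x) = -60x(x + 2)(x + 4)(x + 5), so h'(-6) = -2880.
Gradient descent moves in the -h' direction, i.e. x is increasing.
The nearest critical point in that direction is x = -5, where h'' = 900 > 0 (a local minimum). The iterate converges there.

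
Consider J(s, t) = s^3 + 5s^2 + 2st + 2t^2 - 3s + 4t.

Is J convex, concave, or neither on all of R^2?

neither

The term s^3 is cubic, so the Hessian is not constant.
∂²J/∂s² = 6s + 10, which takes both signs as s varies (negative for sufficiently negative s). A diagonal entry of the Hessian changing sign means the Hessian is neither positive- nor negative-semidefinite on all of R^2.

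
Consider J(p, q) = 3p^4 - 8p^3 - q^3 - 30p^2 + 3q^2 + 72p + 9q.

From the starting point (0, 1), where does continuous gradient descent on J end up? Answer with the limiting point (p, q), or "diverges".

(-2, -1)

J is separable, so gradient descent decouples: p follows -∂J/∂p, q follows -∂J/∂q.
∂J/∂p = 12(p - 3)(p - 1)(p + 2); at p=0 this is 72, so p decreases.
∂J/∂q = -3(q - 3)(q + 1); at q=1 this is 12, so q decreases.
p converges to its nearest critical value -2 (a local min of the p-part); q converges to -1. The iterate converges to (-2, -1).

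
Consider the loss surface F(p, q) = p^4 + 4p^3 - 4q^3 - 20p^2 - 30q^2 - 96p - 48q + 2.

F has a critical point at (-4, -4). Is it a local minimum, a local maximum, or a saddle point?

local minimum

The mixed partial ∂²F/∂p∂q is 0, so the Hessian at any point is diag(F_pp, F_qq) = diag(4(3p^2 + 6p - 10), -12(2q + 5)).
At (-4, -4): H = diag(56, 36).
Both eigenvalues are positive, so H is positive definite: a local minimum.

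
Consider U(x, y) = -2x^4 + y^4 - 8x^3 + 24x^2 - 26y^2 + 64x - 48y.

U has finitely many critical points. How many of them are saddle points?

U separates as a function of x plus a function of y, so ∇U=0 decouples.
∂U/∂x = -8(x - 2)(x + 1)(x + 4) = 0 at x ∈ {-4, -1, 2}; ∂U/∂y = 4(y - 4)(y + 1)(y + 3) = 0 at y ∈ {-3, -1, 4}.
The Hessian is diagonal: diag(U_xx, U_yy). Second derivatives: U_xx(-4)=-144, U_xx(-1)=72, U_xx(2)=-144; U_yy(-3)=56, U_yy(-1)=-40, U_yy(4)=140.
Saddle points occur where the two diagonal entries have opposite signs: (-4, -3), (-4, 4), (-1, -1), (2, -3), (2, 4). Count: 5.

5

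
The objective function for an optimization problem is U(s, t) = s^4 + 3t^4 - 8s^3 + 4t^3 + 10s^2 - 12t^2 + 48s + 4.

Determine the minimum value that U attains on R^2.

-57

U(s,t) separates as P(s) + Q(t) + 4, so its minimum is min P + min Q + 4.
P'(s) = 4(s - 4)(s - 3)(s + 1) vanishes at s ∈ {-1, 3, 4}; Q'(t) = 12t(t - 1)(t + 2) vanishes at t ∈ {-2, 0, 1}.
Local minima of P (where P''>0): P(-1)=-29, P(4)=96. Local minima of Q: Q(-2)=-32, Q(1)=-5.
So the global minimum of U is P(-1) + Q(-2) + 4 = -29 − 32 + 4 = -57, attained at (-1, -2).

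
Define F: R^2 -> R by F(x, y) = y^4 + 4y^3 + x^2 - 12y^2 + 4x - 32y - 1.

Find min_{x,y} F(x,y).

F(x,y) separates as P(x) + Q(y) − 1, so its minimum is min P + min Q − 1.
P'(x) = 2x + 4 vanishes at x ∈ {-2}; Q'(y) = 4(y - 2)(y + 1)(y + 4) vanishes at y ∈ {-4, -1, 2}.
Local minima of P (where P''>0): P(-2)=-4. Local minima of Q: Q(-4)=-64, Q(2)=-64.
So the global minimum of F is P(-2) + Q(-4) − 1 = -4 − 64 − 1 = -69, attained at (-2, -4).

-69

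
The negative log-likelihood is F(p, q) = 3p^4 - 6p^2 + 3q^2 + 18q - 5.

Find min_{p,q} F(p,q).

-35

F(p,q) separates as A(p) + B(q) − 5, so its minimum is min A + min B − 5.
A'(p) = 12p(p - 1)(p + 1) vanishes at p ∈ {-1, 0, 1}; B'(q) = 6q + 18 vanishes at q ∈ {-3}.
Local minima of A (where A''>0): A(-1)=-3, A(1)=-3. Local minima of B: B(-3)=-27.
So the global minimum of F is A(-1) + B(-3) − 5 = -3 − 27 − 5 = -35, attained at (-1, -3).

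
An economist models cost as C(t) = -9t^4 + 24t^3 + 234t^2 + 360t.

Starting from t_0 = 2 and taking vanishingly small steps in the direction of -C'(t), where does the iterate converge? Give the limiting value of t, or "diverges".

-1

C'(t) = -36(t - 5)(t + 1)(t + 2), so C'(2) = 1296.
Gradient descent moves in the -C' direction, i.e. t is decreasing.
The nearest critical point in that direction is t = -1, where C'' = 216 > 0 (a local minimum). The iterate converges there.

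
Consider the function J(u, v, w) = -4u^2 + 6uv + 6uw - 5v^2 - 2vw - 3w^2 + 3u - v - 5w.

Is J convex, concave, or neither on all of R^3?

J is quadratic, so its Hessian is the constant matrix H = [[-8, 6, 6], [6, -10, -2], [6, -2, -6]].
Leading principal minors: -8, 44, -16.
Signs alternate −, +, − ⇒ H ≺ 0 ⇒ concave.

concave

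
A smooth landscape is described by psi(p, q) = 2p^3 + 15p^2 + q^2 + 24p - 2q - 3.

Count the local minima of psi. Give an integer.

psi separates as a function of p plus a function of q, so ∇psi=0 decouples.
∂psi/∂p = 6(p + 1)(p + 4) = 0 at p ∈ {-4, -1}; ∂psi/∂q = 2(q - 1) = 0 at q ∈ {1}.
The Hessian is diagonal: diag(psi_pp, psi_qq). Second derivatives: psi_pp(-4)=-18, psi_pp(-1)=18; psi_qq(1)=2.
Local minima occur where both diagonal entries positive: (-1, 1). Count: 1.

1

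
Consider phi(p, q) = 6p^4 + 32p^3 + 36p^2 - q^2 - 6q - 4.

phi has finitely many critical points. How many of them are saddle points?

phi separates as a function of p plus a function of q, so ∇phi=0 decouples.
∂phi/∂p = 24p(p + 1)(p + 3) = 0 at p ∈ {-3, -1, 0}; ∂phi/∂q = -2(q + 3) = 0 at q ∈ {-3}.
The Hessian is diagonal: diag(phi_pp, phi_qq). Second derivatives: phi_pp(-3)=144, phi_pp(-1)=-48, phi_pp(0)=72; phi_qq(-3)=-2.
Saddle points occur where the two diagonal entries have opposite signs: (-3, -3), (0, -3). Count: 2.

2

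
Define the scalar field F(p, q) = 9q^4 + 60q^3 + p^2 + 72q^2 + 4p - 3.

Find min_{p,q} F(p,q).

-391

F(p,q) separates as A(p) + B(q) − 3, so its minimum is min A + min B − 3.
A'(p) = 2p + 4 vanishes at p ∈ {-2}; B'(q) = 36q(q + 1)(q + 4) vanishes at q ∈ {-4, -1, 0}.
Local minima of A (where A''>0): A(-2)=-4. Local minima of B: B(-4)=-384, B(0)=0.
So the global minimum of F is A(-2) + B(-4) − 3 = -4 − 384 − 3 = -391, attained at (-2, -4).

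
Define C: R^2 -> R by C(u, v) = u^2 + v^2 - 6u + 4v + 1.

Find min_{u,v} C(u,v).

-12

C(u,v) separates as P(u) + Q(v) + 1, so its minimum is min P + min Q + 1.
P'(u) = 2u - 6 vanishes at u ∈ {3}; Q'(v) = 2v + 4 vanishes at v ∈ {-2}.
Local minima of P (where P''>0): P(3)=-9. Local minima of Q: Q(-2)=-4.
So the global minimum of C is P(3) + Q(-2) + 1 = -9 − 4 + 1 = -12, attained at (3, -2).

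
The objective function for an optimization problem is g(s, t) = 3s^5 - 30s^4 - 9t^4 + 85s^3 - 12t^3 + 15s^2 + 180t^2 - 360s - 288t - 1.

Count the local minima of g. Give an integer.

2

g separates as a function of s plus a function of t, so ∇g=0 decouples.
∂g/∂s = 15(s - 4)(s - 3)(s - 2)(s + 1) = 0 at s ∈ {-1, 2, 3, 4}; ∂g/∂t = -36(t - 2)(t - 1)(t + 4) = 0 at t ∈ {-4, 1, 2}.
The Hessian is diagonal: diag(g_ss, g_tt). Second derivatives: g_ss(-1)=-900, g_ss(2)=90, g_ss(3)=-60, g_ss(4)=150; g_tt(-4)=-1080, g_tt(1)=180, g_tt(2)=-216.
Local minima occur where both diagonal entries positive: (2, 1), (4, 1). Count: 2.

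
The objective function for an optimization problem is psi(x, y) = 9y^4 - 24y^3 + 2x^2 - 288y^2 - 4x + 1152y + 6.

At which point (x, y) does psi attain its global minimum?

psi(x,y) separates as P(x) + Q(y) + 6, so its minimum is min P + min Q + 6.
P'(x) = 4x - 4 vanishes at x ∈ {1}; Q'(y) = 36(y - 4)(y - 2)(y + 4) vanishes at y ∈ {-4, 2, 4}.
Local minima of P (where P''>0): P(1)=-2. Local minima of Q: Q(-4)=-5376, Q(4)=768.
So the global minimum of psi is P(1) + Q(-4) + 6 = -2 − 5376 + 6 = -5372, attained at (1, -4).

(1, -4)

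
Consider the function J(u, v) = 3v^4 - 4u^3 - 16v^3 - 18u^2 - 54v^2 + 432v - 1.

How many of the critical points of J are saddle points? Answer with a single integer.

3

J separates as a function of u plus a function of v, so ∇J=0 decouples.
∂J/∂u = -12u(u + 3) = 0 at u ∈ {-3, 0}; ∂J/∂v = 12(v - 4)(v - 3)(v + 3) = 0 at v ∈ {-3, 3, 4}.
The Hessian is diagonal: diag(J_uu, J_vv). Second derivatives: J_uu(-3)=36, J_uu(0)=-36; J_vv(-3)=504, J_vv(3)=-72, J_vv(4)=84.
Saddle points occur where the two diagonal entries have opposite signs: (-3, 3), (0, -3), (0, 4). Count: 3.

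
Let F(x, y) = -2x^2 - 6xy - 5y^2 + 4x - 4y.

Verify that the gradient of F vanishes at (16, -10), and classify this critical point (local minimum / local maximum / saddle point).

local maximum

∇F = (-4x - 6y + 4, -6x - 10y - 4); substituting (16, -10) gives ∇F = (0, 0), so (16, -10) is indeed a critical point.
The Hessian of F is constant: H = [[-4, -6], [-6, -10]].
det(H) = (-4)·(-10) − (-6)² = 4.
det(H) > 0 and tr(H) = -14 < 0, so H is negative definite and the point is a local maximum.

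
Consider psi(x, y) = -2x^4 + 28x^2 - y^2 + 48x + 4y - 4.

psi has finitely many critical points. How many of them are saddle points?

psi separates as a function of x plus a function of y, so ∇psi=0 decouples.
∂psi/∂x = -8(x - 3)(x + 1)(x + 2) = 0 at x ∈ {-2, -1, 3}; ∂psi/∂y = -2(y - 2) = 0 at y ∈ {2}.
The Hessian is diagonal: diag(psi_xx, psi_yy). Second derivatives: psi_xx(-2)=-40, psi_xx(-1)=32, psi_xx(3)=-160; psi_yy(2)=-2.
Saddle points occur where the two diagonal entries have opposite signs: (-1, 2). Count: 1.

1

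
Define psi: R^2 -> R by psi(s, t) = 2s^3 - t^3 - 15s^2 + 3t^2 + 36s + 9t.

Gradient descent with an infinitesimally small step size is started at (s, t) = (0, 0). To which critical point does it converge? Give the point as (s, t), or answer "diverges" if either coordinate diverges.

diverges

psi is separable, so gradient descent decouples: s follows -∂psi/∂s, t follows -∂psi/∂t.
∂psi/∂s = 6(s - 3)(s - 2); at s=0 this is 36, so s decreases.
∂psi/∂t = -3(t - 3)(t + 1); at t=0 this is 9, so t decreases.
The s-coordinate has no critical point in that direction and runs off to infinity.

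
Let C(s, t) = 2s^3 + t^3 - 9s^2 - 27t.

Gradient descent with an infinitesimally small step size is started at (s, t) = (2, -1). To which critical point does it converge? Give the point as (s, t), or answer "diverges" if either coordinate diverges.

C is separable, so gradient descent decouples: s follows -∂C/∂s, t follows -∂C/∂t.
∂C/∂s = 6s(s - 3); at s=2 this is -12, so s increases.
∂C/∂t = 3(t - 3)(t + 3); at t=-1 this is -24, so t increases.
s converges to its nearest critical value 3 (a local min of the s-part); t converges to 3. The iterate converges to (3, 3).

(3, 3)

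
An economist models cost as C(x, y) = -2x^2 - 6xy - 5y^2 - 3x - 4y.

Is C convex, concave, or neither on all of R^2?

concave

C is quadratic, so its Hessian is the constant matrix H = [[-4, -6], [-6, -10]].
det(H) = 4, tr(H) = -14.
det(H) > 0 and tr(H) < 0, so H is negative definite everywhere: concave.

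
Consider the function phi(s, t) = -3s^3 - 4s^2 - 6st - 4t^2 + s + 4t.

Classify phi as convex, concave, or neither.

neither

The term -3s^3 is cubic, so the Hessian is not constant.
∂²phi/∂s² = -18s - 8, which takes both signs as s varies (negative for sufficiently large s). A diagonal entry of the Hessian changing sign means the Hessian is neither positive- nor negative-semidefinite on all of R^2.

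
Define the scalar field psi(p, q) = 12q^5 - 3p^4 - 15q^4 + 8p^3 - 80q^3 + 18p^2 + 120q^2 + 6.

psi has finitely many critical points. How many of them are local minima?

2

psi separates as a function of p plus a function of q, so ∇psi=0 decouples.
∂psi/∂p = -12p(p - 3)(p + 1) = 0 at p ∈ {-1, 0, 3}; ∂psi/∂q = 60q(q - 2)(q - 1)(q + 2) = 0 at q ∈ {-2, 0, 1, 2}.
The Hessian is diagonal: diag(psi_pp, psi_qq). Second derivatives: psi_pp(-1)=-48, psi_pp(0)=36, psi_pp(3)=-144; psi_qq(-2)=-1440, psi_qq(0)=240, psi_qq(1)=-180, psi_qq(2)=480.
Local minima occur where both diagonal entries positive: (0, 0), (0, 2). Count: 2.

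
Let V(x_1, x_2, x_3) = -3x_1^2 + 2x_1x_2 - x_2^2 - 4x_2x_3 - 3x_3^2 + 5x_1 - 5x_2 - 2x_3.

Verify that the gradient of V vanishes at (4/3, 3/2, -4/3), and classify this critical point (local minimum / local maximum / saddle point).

∇V = (-6x_1 + 2x_2 + 5, 2x_1 - 2x_2 - 4x_3 - 5, -4x_2 - 6x_3 - 2); substituting (4/3, 3/2, -4/3) gives ∇V = (0, 0, 0), so (4/3, 3/2, -4/3) is indeed a critical point.
The Hessian is constant: H = [[-6, 2, 0], [2, -2, -4], [0, -4, -6]].
Leading principal minors: Δ₁ = -6, Δ₂ = 8, Δ₃ = 48.
The minors fit neither the all-positive nor the alternating-sign pattern, so H is indefinite: a saddle point.

saddle point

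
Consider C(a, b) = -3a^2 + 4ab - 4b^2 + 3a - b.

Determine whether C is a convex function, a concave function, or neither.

C is quadratic, so its Hessian is the constant matrix H = [[-6, 4], [4, -8]].
det(H) = 32, tr(H) = -14.
det(H) > 0 and tr(H) < 0, so H is negative definite everywhere: concave.

concave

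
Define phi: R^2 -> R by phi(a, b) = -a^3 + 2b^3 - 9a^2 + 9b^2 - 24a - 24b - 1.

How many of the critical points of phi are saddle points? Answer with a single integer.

2

phi separates as a function of a plus a function of b, so ∇phi=0 decouples.
∂phi/∂a = -3(a + 2)(a + 4) = 0 at a ∈ {-4, -2}; ∂phi/∂b = 6(b - 1)(b + 4) = 0 at b ∈ {-4, 1}.
The Hessian is diagonal: diag(phi_aa, phi_bb). Second derivatives: phi_aa(-4)=6, phi_aa(-2)=-6; phi_bb(-4)=-30, phi_bb(1)=30.
Saddle points occur where the two diagonal entries have opposite signs: (-4, -4), (-2, 1). Count: 2.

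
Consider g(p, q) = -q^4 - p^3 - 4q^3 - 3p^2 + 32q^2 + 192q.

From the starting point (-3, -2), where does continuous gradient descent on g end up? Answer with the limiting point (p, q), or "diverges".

(-2, -3)

g is separable, so gradient descent decouples: p follows -∂g/∂p, q follows -∂g/∂q.
∂g/∂p = -3p(p + 2); at p=-3 this is -9, so p increases.
∂g/∂q = -4(q - 4)(q + 3)(q + 4); at q=-2 this is 48, so q decreases.
p converges to its nearest critical value -2 (a local min of the p-part); q converges to -3. The iterate converges to (-2, -3).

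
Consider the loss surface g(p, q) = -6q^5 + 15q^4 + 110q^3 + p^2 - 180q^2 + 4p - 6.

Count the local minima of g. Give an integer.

g separates as a function of p plus a function of q, so ∇g=0 decouples.
∂g/∂p = 2(p + 2) = 0 at p ∈ {-2}; ∂g/∂q = -30q(q - 4)(q - 1)(q + 3) = 0 at q ∈ {-3, 0, 1, 4}.
The Hessian is diagonal: diag(g_pp, g_qq). Second derivatives: g_pp(-2)=2; g_qq(-3)=2520, g_qq(0)=-360, g_qq(1)=360, g_qq(4)=-2520.
Local minima occur where both diagonal entries positive: (-2, -3), (-2, 1). Count: 2.

2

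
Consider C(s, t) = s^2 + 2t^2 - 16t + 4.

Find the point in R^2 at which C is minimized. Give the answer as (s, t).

C(s,t) separates as P(s) + Q(t) + 4, so its minimum is min P + min Q + 4.
P'(s) = 2s vanishes at s ∈ {0}; Q'(t) = 4(t - 4) vanishes at t ∈ {4}.
Local minima of P (where P''>0): P(0)=0. Local minima of Q: Q(4)=-32.
So the global minimum of C is P(0) + Q(4) + 4 = 0 − 32 + 4 = -28, attained at (0, 4).

(0, 4)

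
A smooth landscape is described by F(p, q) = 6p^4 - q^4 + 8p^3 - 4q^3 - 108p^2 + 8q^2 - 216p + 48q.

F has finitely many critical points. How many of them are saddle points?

5

F separates as a function of p plus a function of q, so ∇F=0 decouples.
∂F/∂p = 24(p - 3)(p + 1)(p + 3) = 0 at p ∈ {-3, -1, 3}; ∂F/∂q = -4(q - 2)(q + 2)(q + 3) = 0 at q ∈ {-3, -2, 2}.
The Hessian is diagonal: diag(F_pp, F_qq). Second derivatives: F_pp(-3)=288, F_pp(-1)=-192, F_pp(3)=576; F_qq(-3)=-20, F_qq(-2)=16, F_qq(2)=-80.
Saddle points occur where the two diagonal entries have opposite signs: (-3, -3), (-3, 2), (-1, -2), (3, -3), (3, 2). Count: 5.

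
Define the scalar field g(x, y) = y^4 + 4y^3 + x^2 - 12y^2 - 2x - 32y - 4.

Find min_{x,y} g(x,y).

-69

g(x,y) separates as P(x) + Q(y) − 4, so its minimum is min P + min Q − 4.
P'(x) = 2x - 2 vanishes at x ∈ {1}; Q'(y) = 4(y - 2)(y + 1)(y + 4) vanishes at y ∈ {-4, -1, 2}.
Local minima of P (where P''>0): P(1)=-1. Local minima of Q: Q(-4)=-64, Q(2)=-64.
So the global minimum of g is P(1) + Q(-4) − 4 = -1 − 64 − 4 = -69, attained at (1, -4).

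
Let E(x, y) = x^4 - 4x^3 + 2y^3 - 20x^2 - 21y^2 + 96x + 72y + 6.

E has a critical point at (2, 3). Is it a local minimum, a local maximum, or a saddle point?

The mixed partial ∂²E/∂x∂y is 0, so the Hessian at any point is diag(E_xx, E_yy) = diag(4(3x^2 - 6x - 10), 6(2y - 7)).
At (2, 3): H = diag(-40, -6).
Both eigenvalues are negative, so H is negative definite: a local maximum.

local maximum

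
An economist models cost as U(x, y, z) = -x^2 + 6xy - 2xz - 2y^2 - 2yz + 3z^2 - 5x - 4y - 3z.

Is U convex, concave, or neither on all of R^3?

neither

U is quadratic, so its Hessian is the constant matrix H = [[-2, 6, -2], [6, -4, -2], [-2, -2, 6]].
Leading principal minors: -2, -28, -96.
Neither pattern holds ⇒ H is indefinite ⇒ neither convex nor concave.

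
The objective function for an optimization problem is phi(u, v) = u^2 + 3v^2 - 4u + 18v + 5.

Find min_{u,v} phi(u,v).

phi(u,v) separates as P(u) + Q(v) + 5, so its minimum is min P + min Q + 5.
P'(u) = 2u - 4 vanishes at u ∈ {2}; Q'(v) = 6v + 18 vanishes at v ∈ {-3}.
Local minima of P (where P''>0): P(2)=-4. Local minima of Q: Q(-3)=-27.
So the global minimum of phi is P(2) + Q(-3) + 5 = -4 − 27 + 5 = -26, attained at (2, -3).

-26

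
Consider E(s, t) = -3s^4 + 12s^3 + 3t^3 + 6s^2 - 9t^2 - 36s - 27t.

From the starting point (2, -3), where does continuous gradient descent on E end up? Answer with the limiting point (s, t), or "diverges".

E is separable, so gradient descent decouples: s follows -∂E/∂s, t follows -∂E/∂t.
∂E/∂s = -12(s - 3)(s - 1)(s + 1); at s=2 this is 36, so s decreases.
∂E/∂t = 9(t - 3)(t + 1); at t=-3 this is 108, so t decreases.
The t-coordinate has no critical point in that direction and runs off to infinity.

diverges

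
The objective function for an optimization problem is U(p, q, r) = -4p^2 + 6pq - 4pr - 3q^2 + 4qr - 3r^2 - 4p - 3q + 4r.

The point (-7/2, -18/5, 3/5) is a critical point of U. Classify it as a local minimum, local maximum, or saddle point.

The Hessian is constant: H = [[-8, 6, -4], [6, -6, 4], [-4, 4, -6]].
Leading principal minors: Δ₁ = -8, Δ₂ = 12, Δ₃ = -40.
The minors alternate sign starting negative (−, +, −), so H is negative definite: a local maximum.

local maximum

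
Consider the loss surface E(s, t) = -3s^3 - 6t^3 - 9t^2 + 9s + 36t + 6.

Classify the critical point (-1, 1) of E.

saddle point

The mixed partial ∂²E/∂s∂t is 0, so the Hessian at any point is diag(E_ss, E_tt) = diag(-18s, -18(2t + 1)).
At (-1, 1): H = diag(18, -54).
The eigenvalues have opposite signs, so H is indefinite: a saddle point.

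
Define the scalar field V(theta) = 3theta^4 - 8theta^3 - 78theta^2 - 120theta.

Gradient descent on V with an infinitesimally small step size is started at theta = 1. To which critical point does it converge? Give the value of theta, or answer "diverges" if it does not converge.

V'(theta) = 12(theta - 5)(theta + 1)(theta + 2), so V'(1) = -288.
Gradient descent moves in the -V' direction, i.e. theta is increasing.
The nearest critical point in that direction is theta = 5, where V'' = 504 > 0 (a local minimum). The iterate converges there.

5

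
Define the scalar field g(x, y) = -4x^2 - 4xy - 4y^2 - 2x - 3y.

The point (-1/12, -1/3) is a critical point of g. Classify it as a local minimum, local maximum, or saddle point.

local maximum

The Hessian of g is constant: H = [[-8, -4], [-4, -8]].
det(H) = (-8)·(-8) − (-4)² = 48.
det(H) > 0 and tr(H) = -16 < 0, so H is negative definite and the point is a local maximum.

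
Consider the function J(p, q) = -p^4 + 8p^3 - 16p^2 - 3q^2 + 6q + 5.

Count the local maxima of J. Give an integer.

J separates as a function of p plus a function of q, so ∇J=0 decouples.
∂J/∂p = -4p(p - 4)(p - 2) = 0 at p ∈ {0, 2, 4}; ∂J/∂q = -6(q - 1) = 0 at q ∈ {1}.
The Hessian is diagonal: diag(J_pp, J_qq). Second derivatives: J_pp(0)=-32, J_pp(2)=16, J_pp(4)=-32; J_qq(1)=-6.
Local maxima occur where both diagonal entries negative: (0, 1), (4, 1). Count: 2.

2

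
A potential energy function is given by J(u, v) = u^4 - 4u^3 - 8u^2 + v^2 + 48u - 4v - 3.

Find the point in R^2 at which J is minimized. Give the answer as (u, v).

(-2, 2)

J(u,v) separates as P(u) + Q(v) − 3, so its minimum is min P + min Q − 3.
P'(u) = 4(u - 3)(u - 2)(u + 2) vanishes at u ∈ {-2, 2, 3}; Q'(v) = 2v - 4 vanishes at v ∈ {2}.
Local minima of P (where P''>0): P(-2)=-80, P(3)=45. Local minima of Q: Q(2)=-4.
So the global minimum of J is P(-2) + Q(2) − 3 = -80 − 4 − 3 = -87, attained at (-2, 2).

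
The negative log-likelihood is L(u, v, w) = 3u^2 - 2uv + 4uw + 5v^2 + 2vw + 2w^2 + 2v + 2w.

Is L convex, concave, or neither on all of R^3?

L is quadratic, so its Hessian is the constant matrix H = [[6, -2, 4], [-2, 10, 2], [4, 2, 4]].
Leading principal minors: 6, 56, 8.
All positive ⇒ H ≻ 0 ⇒ convex.

convex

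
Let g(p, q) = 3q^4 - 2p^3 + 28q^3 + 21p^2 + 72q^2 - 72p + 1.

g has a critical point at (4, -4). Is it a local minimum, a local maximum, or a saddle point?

The mixed partial ∂²g/∂p∂q is 0, so the Hessian at any point is diag(g_pp, g_qq) = diag(6(-2p + 7), 12(3q^2 + 14q + 12)).
At (4, -4): H = diag(-6, 48).
The eigenvalues have opposite signs, so H is indefinite: a saddle point.

saddle point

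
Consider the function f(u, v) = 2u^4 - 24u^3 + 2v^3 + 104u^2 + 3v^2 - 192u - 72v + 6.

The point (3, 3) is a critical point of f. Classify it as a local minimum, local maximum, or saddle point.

saddle point

The mixed partial ∂²f/∂u∂v is 0, so the Hessian at any point is diag(f_uu, f_vv) = diag(8(3u^2 - 18u + 26), 6(2v + 1)).
At (3, 3): H = diag(-8, 42).
The eigenvalues have opposite signs, so H is indefinite: a saddle point.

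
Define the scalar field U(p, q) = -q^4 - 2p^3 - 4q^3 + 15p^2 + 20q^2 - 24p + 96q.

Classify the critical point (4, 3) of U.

local maximum

The mixed partial ∂²U/∂p∂q is 0, so the Hessian at any point is diag(U_pp, U_qq) = diag(6(-2p + 5), 4(-3q^2 - 6q + 10)).
At (4, 3): H = diag(-18, -140).
Both eigenvalues are negative, so H is negative definite: a local maximum.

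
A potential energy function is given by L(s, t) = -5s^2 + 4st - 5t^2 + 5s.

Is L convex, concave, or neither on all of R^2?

concave

L is quadratic, so its Hessian is the constant matrix H = [[-10, 4], [4, -10]].
det(H) = 84, tr(H) = -20.
det(H) > 0 and tr(H) < 0, so H is negative definite everywhere: concave.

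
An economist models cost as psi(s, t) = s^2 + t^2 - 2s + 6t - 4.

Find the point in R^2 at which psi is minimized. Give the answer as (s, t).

(1, -3)

psi(s,t) separates as P(s) + Q(t) − 4, so its minimum is min P + min Q − 4.
P'(s) = 2s - 2 vanishes at s ∈ {1}; Q'(t) = 2(t + 3) vanishes at t ∈ {-3}.
Local minima of P (where P''>0): P(1)=-1. Local minima of Q: Q(-3)=-9.
So the global minimum of psi is P(1) + Q(-3) − 4 = -1 − 9 − 4 = -14, attained at (1, -3).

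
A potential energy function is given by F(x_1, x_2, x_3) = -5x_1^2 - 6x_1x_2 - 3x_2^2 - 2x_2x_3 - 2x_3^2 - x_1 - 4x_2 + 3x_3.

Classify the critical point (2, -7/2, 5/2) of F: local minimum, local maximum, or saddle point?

local maximum

The Hessian is constant: H = [[-10, -6, 0], [-6, -6, -2], [0, -2, -4]].
Leading principal minors: Δ₁ = -10, Δ₂ = 24, Δ₃ = -56.
The minors alternate sign starting negative (−, +, −), so H is negative definite: a local maximum.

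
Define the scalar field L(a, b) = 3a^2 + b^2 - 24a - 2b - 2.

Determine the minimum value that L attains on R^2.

L(a,b) separates as P(a) + Q(b) − 2, so its minimum is min P + min Q − 2.
P'(a) = 6a - 24 vanishes at a ∈ {4}; Q'(b) = 2b - 2 vanishes at b ∈ {1}.
Local minima of P (where P''>0): P(4)=-48. Local minima of Q: Q(1)=-1.
So the global minimum of L is P(4) + Q(1) − 2 = -48 − 1 − 2 = -51, attained at (4, 1).

-51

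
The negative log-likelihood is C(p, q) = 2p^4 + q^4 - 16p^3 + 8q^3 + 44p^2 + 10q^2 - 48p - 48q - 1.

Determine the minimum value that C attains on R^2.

-48

C(p,q) separates as A(p) + B(q) − 1, so its minimum is min A + min B − 1.
A'(p) = 8(p - 3)(p - 2)(p - 1) vanishes at p ∈ {1, 2, 3}; B'(q) = 4(q - 1)(q + 3)(q + 4) vanishes at q ∈ {-4, -3, 1}.
Local minima of A (where A''>0): A(1)=-18, A(3)=-18. Local minima of B: B(-4)=96, B(1)=-29.
So the global minimum of C is A(1) + B(1) − 1 = -18 − 29 − 1 = -48, attained at (1, 1).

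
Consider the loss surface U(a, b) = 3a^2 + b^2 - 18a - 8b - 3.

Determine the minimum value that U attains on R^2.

-46

U(a,b) separates as P(a) + Q(b) − 3, so its minimum is min P + min Q − 3.
P'(a) = 6a - 18 vanishes at a ∈ {3}; Q'(b) = 2b - 8 vanishes at b ∈ {4}.
Local minima of P (where P''>0): P(3)=-27. Local minima of Q: Q(4)=-16.
So the global minimum of U is P(3) + Q(4) − 3 = -27 − 16 − 3 = -46, attained at (3, 4).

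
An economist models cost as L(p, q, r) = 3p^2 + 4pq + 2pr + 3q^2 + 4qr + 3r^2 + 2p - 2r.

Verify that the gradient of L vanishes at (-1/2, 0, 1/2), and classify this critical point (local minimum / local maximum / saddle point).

local minimum

∇L = (6p + 4q + 2r + 2, 4p + 6q + 4r, 2p + 4q + 6r - 2); substituting (-1/2, 0, 1/2) gives ∇L = (0, 0, 0), so (-1/2, 0, 1/2) is indeed a critical point.
The Hessian is constant: H = [[6, 4, 2], [4, 6, 4], [2, 4, 6]].
Leading principal minors: Δ₁ = 6, Δ₂ = 20, Δ₃ = 64.
All leading minors are positive, so H is positive definite: a local minimum.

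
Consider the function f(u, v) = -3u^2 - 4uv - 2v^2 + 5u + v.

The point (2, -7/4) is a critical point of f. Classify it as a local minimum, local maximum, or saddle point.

local maximum

The Hessian of f is constant: H = [[-6, -4], [-4, -4]].
det(H) = (-6)·(-4) − (-4)² = 8.
det(H) > 0 and tr(H) = -10 < 0, so H is negative definite and the point is a local maximum.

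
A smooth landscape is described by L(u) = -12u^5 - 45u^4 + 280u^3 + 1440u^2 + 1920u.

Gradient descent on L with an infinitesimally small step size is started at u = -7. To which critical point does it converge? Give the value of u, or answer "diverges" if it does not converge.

-4

L'(u) = -60(u - 4)(u + 1)(u + 2)(u + 4), so L'(-7) = -59400.
Gradient descent moves in the -L' direction, i.e. u is increasing.
The nearest critical point in that direction is u = -4, where L'' = 2880 > 0 (a local minimum). The iterate converges there.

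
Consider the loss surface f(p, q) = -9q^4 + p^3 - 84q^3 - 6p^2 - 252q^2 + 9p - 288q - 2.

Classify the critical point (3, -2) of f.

local minimum

The mixed partial ∂²f/∂p∂q is 0, so the Hessian at any point is diag(f_pp, f_qq) = diag(6(p - 2), -36(3q^2 + 14q + 14)).
At (3, -2): H = diag(6, 72).
Both eigenvalues are positive, so H is positive definite: a local minimum.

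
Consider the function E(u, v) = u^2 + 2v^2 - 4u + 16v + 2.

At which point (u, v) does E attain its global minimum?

(2, -4)

E(u,v) separates as P(u) + Q(v) + 2, so its minimum is min P + min Q + 2.
P'(u) = 2u - 4 vanishes at u ∈ {2}; Q'(v) = 4v + 16 vanishes at v ∈ {-4}.
Local minima of P (where P''>0): P(2)=-4. Local minima of Q: Q(-4)=-32.
So the global minimum of E is P(2) + Q(-4) + 2 = -4 − 32 + 2 = -34, attained at (2, -4).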